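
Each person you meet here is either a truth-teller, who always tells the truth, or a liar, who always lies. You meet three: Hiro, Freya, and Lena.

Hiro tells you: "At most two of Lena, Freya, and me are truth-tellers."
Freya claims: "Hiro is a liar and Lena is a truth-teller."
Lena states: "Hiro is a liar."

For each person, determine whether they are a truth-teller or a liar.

Hiro: truth-teller, Freya: liar, Lena: liar

Consider Hiro. Suppose Hiro is a liar.
Then Hiro's own statement would have to be false, but it can't be — contradiction.
So Hiro is a truth-teller.
With that fixed, Freya's statement is false, so Freya is a liar.
With that fixed, Lena's statement is false, so Lena is a liar.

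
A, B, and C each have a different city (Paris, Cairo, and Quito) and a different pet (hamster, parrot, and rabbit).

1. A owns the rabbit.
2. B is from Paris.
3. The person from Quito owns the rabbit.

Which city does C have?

With clues 1–2, Paris is impossible for C's city.
With clues 1–3, Quito is impossible for C's city.
That leaves Cairo.

Cairo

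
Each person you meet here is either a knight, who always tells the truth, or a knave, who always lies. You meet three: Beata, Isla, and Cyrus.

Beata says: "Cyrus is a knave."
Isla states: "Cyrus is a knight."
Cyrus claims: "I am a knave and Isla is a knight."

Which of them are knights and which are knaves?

Consider Beata. Suppose Beata is a knave.
Then no assignment of the remaining roles makes every statement match its speaker's type — contradiction.
So Beata is a knight.
Consider Isla. Suppose Isla is a knight.
Then whichever role Cyrus has, Cyrus's statement has the wrong truth value — contradiction.
So Isla is a knave.
With that fixed, Cyrus's statement is false, so Cyrus is a knave.

Beata: knight, Isla: knave, Cyrus: knave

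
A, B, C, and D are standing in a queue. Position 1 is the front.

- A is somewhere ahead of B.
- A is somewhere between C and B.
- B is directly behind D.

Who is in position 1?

With clue 1, B is ruled out for position 1.
With clues 1–2, A is ruled out for position 1.
With clues 1–3, D is ruled out for position 1.
So position 1 is C.

C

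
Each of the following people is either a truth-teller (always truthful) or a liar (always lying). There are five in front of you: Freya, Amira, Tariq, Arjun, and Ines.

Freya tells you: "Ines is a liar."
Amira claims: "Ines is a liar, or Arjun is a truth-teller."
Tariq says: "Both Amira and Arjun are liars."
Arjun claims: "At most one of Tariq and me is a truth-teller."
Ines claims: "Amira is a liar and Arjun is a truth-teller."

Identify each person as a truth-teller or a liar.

Consider Freya. Suppose Freya is a liar.
Then no assignment of the remaining roles makes every statement match its speaker's type — contradiction.
So Freya is a truth-teller.
Consider Amira. Suppose Amira is a liar.
Then no assignment of the remaining roles makes every statement match its speaker's type — contradiction.
So Amira is a truth-teller.
With that fixed, Tariq's statement is false, so Tariq is a liar.
With that fixed, Arjun's statement is true, so Arjun is a truth-teller.
With that fixed, Ines's statement is false, so Ines is a liar.

Freya: truth-teller, Amira: truth-teller, Tariq: liar, Arjun: truth-teller, Ines: liar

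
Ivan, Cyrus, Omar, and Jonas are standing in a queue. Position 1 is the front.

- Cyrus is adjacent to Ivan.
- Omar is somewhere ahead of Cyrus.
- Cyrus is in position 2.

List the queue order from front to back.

From clues 1–2: Omar is in {1,2}.
From clues 1–3: Omar → position 1, Cyrus → position 2, Ivan → position 3, Jonas → position 4.

Omar, Cyrus, Ivan, Jonas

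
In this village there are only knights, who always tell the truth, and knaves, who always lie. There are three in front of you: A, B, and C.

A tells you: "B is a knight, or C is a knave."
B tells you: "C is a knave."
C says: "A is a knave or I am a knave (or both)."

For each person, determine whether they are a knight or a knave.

Consider A. Suppose A is a knight.
Then whichever role C has, C's statement has the wrong truth value — contradiction.
So A is a knave.
With that fixed, C's statement is true, so C is a knight.
With that fixed, B's statement is false, so B is a knave.

A: knave, B: knave, C: knight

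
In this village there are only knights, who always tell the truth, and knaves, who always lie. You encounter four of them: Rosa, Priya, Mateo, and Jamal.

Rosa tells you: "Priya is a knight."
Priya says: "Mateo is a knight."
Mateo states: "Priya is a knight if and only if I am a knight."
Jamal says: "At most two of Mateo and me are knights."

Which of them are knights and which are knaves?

Regardless of anyone's role, Jamal's statement is true, so Jamal is a knight.
Consider Rosa. Suppose Rosa is a knave.
Then no assignment of the remaining roles makes every statement match its speaker's type — contradiction.
So Rosa is a knight.
Consider Priya. Suppose Priya is a knave.
Then Rosa's statement comes out false, contradicting Rosa being a knight.
So Priya is a knight.
Consider Mateo. Suppose Mateo is a knave.
Then Priya's statement comes out false, contradicting Priya being a knight.
So Mateo is a knight.

Rosa: knight, Priya: knight, Mateo: knight, Jamal: knight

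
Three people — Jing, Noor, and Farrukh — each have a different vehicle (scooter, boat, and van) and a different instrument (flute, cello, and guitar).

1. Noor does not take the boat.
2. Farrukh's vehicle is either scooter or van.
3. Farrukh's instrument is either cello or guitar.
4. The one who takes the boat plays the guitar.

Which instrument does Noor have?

With clues 1–4, cello and guitar are impossible for Noor's instrument.
That leaves flute.

flute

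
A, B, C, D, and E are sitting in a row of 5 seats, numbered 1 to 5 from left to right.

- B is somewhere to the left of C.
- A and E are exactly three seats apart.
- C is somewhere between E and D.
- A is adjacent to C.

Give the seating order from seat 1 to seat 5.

E, B, C, A, D

From clue 1: B is in {1,2,3,4}.
From clues 1–2: B is in {1,2,3}.
From clues 1–3: C is in {3,4}.
From clues 1–4: E → seat 1, B → seat 2, C → seat 3, A → seat 4, D → seat 5.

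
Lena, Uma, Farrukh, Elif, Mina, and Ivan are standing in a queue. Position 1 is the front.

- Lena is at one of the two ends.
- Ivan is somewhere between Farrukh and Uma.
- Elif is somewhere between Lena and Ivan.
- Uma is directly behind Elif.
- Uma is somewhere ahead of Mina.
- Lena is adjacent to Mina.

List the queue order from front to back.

Farrukh, Ivan, Elif, Uma, Mina, Lena

From clue 1: Lena is in {1,6}.
From clues 1–6: Farrukh → position 1, Ivan → position 2, Elif → position 3, Uma → position 4, Mina → position 5, Lena → position 6.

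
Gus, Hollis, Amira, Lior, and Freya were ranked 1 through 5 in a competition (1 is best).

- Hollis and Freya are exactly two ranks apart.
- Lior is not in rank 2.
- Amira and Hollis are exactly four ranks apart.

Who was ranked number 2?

With clues 1–2, Lior is ruled out for rank 2.
With clues 1–3, Amira, Freya, and Hollis are ruled out for rank 2.
So rank 2 is Gus.

Gus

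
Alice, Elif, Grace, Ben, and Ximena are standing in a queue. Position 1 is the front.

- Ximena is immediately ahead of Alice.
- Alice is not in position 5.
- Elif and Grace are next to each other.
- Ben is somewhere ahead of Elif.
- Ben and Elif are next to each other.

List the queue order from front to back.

From clue 1: Alice is in {2,3,4,5}.
From clues 1–2: Alice is in {2,3,4}.
From clues 1–4: Alice is in {2,3}.
From clues 1–5: Ximena → position 1, Alice → position 2, Ben → position 3, Elif → position 4, Grace → position 5.

Ximena, Alice, Ben, Elif, Grace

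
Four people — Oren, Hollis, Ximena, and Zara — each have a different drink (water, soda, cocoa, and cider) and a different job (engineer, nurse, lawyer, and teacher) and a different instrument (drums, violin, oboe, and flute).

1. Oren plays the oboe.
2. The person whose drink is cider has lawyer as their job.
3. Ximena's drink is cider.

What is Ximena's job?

With clues 1–3, engineer, nurse, and teacher are impossible for Ximena's job.
That leaves lawyer.

lawyer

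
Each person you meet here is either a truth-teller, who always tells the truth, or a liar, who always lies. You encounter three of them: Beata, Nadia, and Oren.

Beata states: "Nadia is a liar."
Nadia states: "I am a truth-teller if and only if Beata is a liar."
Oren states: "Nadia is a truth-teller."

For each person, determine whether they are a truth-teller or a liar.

Consider Beata. Suppose Beata is a truth-teller.
Then whichever role Nadia has, Nadia's statement has the wrong truth value — contradiction.
So Beata is a liar.
Consider Nadia. Suppose Nadia is a liar.
Then Beata's statement comes out true, contradicting Beata being a liar.
So Nadia is a truth-teller.
With that fixed, Oren's statement is true, so Oren is a truth-teller.

Beata: liar, Nadia: truth-teller, Oren: truth-teller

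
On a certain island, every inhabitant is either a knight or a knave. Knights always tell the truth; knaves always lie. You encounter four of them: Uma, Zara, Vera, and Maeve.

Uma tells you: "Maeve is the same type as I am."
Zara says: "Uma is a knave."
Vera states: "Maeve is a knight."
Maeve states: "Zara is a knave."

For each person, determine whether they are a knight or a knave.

Uma: knight, Zara: knave, Vera: knight, Maeve: knight

Consider Uma. Suppose Uma is a knave.
Then no assignment of the remaining roles makes every statement match its speaker's type — contradiction.
So Uma is a knight.
With that fixed, Zara's statement is false, so Zara is a knave.
With that fixed, Maeve's statement is true, so Maeve is a knight.
With that fixed, Vera's statement is true, so Vera is a knight.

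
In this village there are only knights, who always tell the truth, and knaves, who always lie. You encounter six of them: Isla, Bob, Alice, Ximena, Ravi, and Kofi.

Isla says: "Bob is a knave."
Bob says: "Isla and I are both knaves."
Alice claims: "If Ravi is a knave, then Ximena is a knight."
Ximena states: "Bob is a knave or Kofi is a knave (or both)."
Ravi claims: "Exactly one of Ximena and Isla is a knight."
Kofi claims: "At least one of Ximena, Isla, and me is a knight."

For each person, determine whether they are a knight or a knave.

Isla: knight, Bob: knave, Alice: knight, Ximena: knight, Ravi: knave, Kofi: knight

Consider Isla. Suppose Isla is a knave.
Then whichever role Bob has, Bob's statement has the wrong truth value — contradiction.
So Isla is a knight.
With that fixed, Bob's statement is false, so Bob is a knave.
With that fixed, Ximena's statement is true, so Ximena is a knight.
With that fixed, Ravi's statement is false, so Ravi is a knave.
With that fixed, Kofi's statement is true, so Kofi is a knight.
With that fixed, Alice's statement is true, so Alice is a knight.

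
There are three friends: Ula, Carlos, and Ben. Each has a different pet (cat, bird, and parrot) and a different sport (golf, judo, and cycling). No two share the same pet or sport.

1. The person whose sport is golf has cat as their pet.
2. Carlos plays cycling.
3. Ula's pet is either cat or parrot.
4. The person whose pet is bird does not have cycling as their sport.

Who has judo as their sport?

With clues 1–2, Carlos is impossible for the one with sport judo.
With clues 1–4, Ula is impossible for the one with sport judo.
That leaves Ben.

Ben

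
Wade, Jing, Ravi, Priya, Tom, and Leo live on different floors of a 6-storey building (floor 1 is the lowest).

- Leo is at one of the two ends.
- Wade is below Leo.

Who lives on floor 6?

Leo

With clues 1–2, Jing, Priya, Ravi, Tom, and Wade are ruled out for floor 6.
So floor 6 is Leo.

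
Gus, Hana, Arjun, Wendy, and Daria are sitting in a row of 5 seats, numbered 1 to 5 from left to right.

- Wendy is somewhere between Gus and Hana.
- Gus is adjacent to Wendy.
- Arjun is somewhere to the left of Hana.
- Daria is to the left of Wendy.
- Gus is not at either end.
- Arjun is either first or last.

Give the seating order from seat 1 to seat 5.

Arjun, Daria, Gus, Wendy, Hana

From clue 1: Wendy is in {2,3,4}.
From clues 1–4: Wendy is in {3,4}.
From clues 1–5: Hana → seat 5.
From clues 1–6: Arjun → seat 1, Daria → seat 2, Gus → seat 3, Wendy → seat 4.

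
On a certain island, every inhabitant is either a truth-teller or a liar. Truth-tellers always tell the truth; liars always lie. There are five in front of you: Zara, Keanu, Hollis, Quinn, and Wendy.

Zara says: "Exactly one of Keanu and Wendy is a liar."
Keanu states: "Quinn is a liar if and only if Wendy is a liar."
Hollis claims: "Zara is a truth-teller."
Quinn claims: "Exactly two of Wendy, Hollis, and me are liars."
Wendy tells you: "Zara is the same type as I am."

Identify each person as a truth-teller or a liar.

Zara: truth-teller, Keanu: liar, Hollis: truth-teller, Quinn: liar, Wendy: truth-teller

Consider Zara. Suppose Zara is a liar.
Then whichever role Wendy has, Wendy's statement has the wrong truth value — contradiction.
So Zara is a truth-teller.
With that fixed, Hollis's statement is true, so Hollis is a truth-teller.
Consider Keanu. Suppose Keanu is a truth-teller.
Then no assignment of the remaining roles makes every statement match its speaker's type — contradiction.
So Keanu is a liar.
Consider Quinn. Suppose Quinn is a truth-teller.
Then Quinn's own statement would have to be true, but it can't be — contradiction.
So Quinn is a liar.
Consider Wendy. Suppose Wendy is a liar.
Then Zara's statement comes out false, contradicting Zara being a truth-teller.
So Wendy is a truth-teller.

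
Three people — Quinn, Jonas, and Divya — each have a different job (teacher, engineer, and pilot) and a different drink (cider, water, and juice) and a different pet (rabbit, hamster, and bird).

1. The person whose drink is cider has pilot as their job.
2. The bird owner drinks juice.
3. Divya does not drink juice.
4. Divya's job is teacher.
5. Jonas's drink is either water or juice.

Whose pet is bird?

With clues 1–3, Divya is impossible for the one with pet bird.
With clues 1–5, Quinn is impossible for the one with pet bird.
That leaves Jonas.

Jonas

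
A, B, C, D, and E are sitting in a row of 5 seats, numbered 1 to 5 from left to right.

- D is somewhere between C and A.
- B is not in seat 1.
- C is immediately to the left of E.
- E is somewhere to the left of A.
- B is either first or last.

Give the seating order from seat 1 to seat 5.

From clue 1: D is in {2,3,4}.
From clues 1–3: A is in {1,4,5}.
From clues 1–4: C → seat 1, E → seat 2.
From clues 1–5: D → seat 3, A → seat 4, B → seat 5.

C, E, D, A, B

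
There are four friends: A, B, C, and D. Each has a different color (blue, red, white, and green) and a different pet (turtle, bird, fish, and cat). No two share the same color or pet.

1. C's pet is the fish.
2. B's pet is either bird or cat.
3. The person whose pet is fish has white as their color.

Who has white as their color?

C

With clues 1–3, A, B, and D are impossible for the one with color white.
That leaves C.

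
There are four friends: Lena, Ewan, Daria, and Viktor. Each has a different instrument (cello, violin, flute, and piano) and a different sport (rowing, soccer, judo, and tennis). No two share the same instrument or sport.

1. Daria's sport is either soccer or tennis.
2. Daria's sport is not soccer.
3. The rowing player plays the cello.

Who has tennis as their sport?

Daria

With clues 1–2, Ewan, Lena, and Viktor are impossible for the one with sport tennis.
That leaves Daria.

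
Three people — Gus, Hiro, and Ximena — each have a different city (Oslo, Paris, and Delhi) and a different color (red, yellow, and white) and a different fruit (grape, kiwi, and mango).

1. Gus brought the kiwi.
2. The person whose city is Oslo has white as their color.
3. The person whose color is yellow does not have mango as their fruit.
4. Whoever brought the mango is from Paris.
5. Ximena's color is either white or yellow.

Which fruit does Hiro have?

Clue 1 rules out kiwi for Hiro's fruit.
With clues 1–5, grape is impossible for Hiro's fruit.
That leaves mango.

mango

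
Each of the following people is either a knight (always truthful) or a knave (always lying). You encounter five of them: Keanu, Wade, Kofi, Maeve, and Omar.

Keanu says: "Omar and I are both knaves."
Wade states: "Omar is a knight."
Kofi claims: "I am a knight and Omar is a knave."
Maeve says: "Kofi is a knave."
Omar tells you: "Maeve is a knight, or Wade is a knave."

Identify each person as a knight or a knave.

Keanu: knave, Wade: knight, Kofi: knave, Maeve: knight, Omar: knight

Consider Keanu. Suppose Keanu is a knight.
Then Keanu's own statement would have to be true, but it can't be — contradiction.
So Keanu is a knave.
Consider Wade. Suppose Wade is a knave.
Then no assignment of the remaining roles makes every statement match its speaker's type — contradiction.
So Wade is a knight.
Consider Kofi. Suppose Kofi is a knight.
Then no assignment of the remaining roles makes every statement match its speaker's type — contradiction.
So Kofi is a knave.
With that fixed, Maeve's statement is true, so Maeve is a knight.
With that fixed, Omar's statement is true, so Omar is a knight.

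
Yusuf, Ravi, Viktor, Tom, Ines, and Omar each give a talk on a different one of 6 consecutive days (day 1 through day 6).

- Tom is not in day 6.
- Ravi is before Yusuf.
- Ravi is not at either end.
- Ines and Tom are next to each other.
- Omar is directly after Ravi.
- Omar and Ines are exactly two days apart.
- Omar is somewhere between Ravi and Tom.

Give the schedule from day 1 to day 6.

Viktor, Ravi, Omar, Tom, Ines, Yusuf

From clue 1: Tom is in {1,2,3,4,5}.
From clues 1–2: Yusuf is in {2,3,4,5,6}.
From clues 1–3: Yusuf is in {3,4,5,6}.
From clues 1–5: Yusuf is in {4,5,6}.
From clues 1–6: Yusuf is in {5,6}.
From clues 1–7: Viktor → day 1, Ravi → day 2, Omar → day 3, Tom → day 4, Ines → day 5, Yusuf → day 6.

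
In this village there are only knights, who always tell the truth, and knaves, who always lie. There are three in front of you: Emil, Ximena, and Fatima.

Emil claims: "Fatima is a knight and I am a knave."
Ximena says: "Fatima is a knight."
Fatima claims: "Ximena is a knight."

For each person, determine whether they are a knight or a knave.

Emil: knave, Ximena: knave, Fatima: knave

Consider Emil. Suppose Emil is a knight.
Then Emil's own statement would have to be true, but it can't be — contradiction.
So Emil is a knave.
Consider Ximena. Suppose Ximena is a knight.
Then no assignment of the remaining roles makes every statement match its speaker's type — contradiction.
So Ximena is a knave.
With that fixed, Fatima's statement is false, so Fatima is a knave.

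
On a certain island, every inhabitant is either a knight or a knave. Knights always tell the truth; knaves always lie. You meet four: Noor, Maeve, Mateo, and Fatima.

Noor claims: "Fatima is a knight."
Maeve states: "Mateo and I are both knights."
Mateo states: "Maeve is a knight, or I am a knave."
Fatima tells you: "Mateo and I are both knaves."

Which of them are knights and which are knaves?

Consider Noor. Suppose Noor is a knight.
Then no assignment of the remaining roles makes every statement match its speaker's type — contradiction.
So Noor is a knave.
Consider Maeve. Suppose Maeve is a knave.
Then whichever role Mateo has, Mateo's statement has the wrong truth value — contradiction.
So Maeve is a knight.
With that fixed, Mateo's statement is true, so Mateo is a knight.
With that fixed, Fatima's statement is false, so Fatima is a knave.

Noor: knave, Maeve: knight, Mateo: knight, Fatima: knave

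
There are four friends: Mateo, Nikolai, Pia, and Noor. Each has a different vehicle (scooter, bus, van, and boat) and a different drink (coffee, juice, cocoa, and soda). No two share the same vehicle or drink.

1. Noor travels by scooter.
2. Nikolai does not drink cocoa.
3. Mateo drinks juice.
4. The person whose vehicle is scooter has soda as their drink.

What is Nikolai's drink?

With clues 1–2, cocoa is impossible for Nikolai's drink.
With clues 1–3, juice is impossible for Nikolai's drink.
With clues 1–4, soda is impossible for Nikolai's drink.
That leaves coffee.

coffee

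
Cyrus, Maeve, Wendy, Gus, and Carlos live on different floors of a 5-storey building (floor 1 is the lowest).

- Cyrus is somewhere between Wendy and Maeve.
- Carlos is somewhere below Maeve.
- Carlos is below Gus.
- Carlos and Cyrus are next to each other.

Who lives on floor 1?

With clue 1, Cyrus is ruled out for floor 1.
With clues 1–2, Maeve is ruled out for floor 1.
With clues 1–3, Gus is ruled out for floor 1.
With clues 1–4, Carlos is ruled out for floor 1.
So floor 1 is Wendy.

Wendy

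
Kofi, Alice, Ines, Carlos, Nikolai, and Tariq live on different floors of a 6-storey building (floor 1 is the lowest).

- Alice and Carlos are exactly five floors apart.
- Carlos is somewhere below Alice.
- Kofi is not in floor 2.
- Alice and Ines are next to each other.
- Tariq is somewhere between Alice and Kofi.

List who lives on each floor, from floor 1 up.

Carlos, Nikolai, Kofi, Tariq, Ines, Alice

From clue 1: Alice is in {1,6}.
From clues 1–2: Carlos → floor 1, Alice → floor 6.
From clues 1–3: Kofi is in {3,4,5}.
From clues 1–4: Ines → floor 5.
From clues 1–5: Nikolai → floor 2, Kofi → floor 3, Tariq → floor 4.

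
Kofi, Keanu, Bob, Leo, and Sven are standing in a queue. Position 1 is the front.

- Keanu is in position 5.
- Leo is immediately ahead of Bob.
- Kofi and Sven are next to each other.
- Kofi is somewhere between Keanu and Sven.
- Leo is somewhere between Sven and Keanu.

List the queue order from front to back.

Sven, Kofi, Leo, Bob, Keanu

From clue 1: Keanu → position 5.
From clues 1–2: Bob is in {2,3,4}.
From clues 1–3: Bob is in {2,4}.
From clues 1–4: Kofi is in {2,4}.
From clues 1–5: Sven → position 1, Kofi → position 2, Leo → position 3, Bob → position 4.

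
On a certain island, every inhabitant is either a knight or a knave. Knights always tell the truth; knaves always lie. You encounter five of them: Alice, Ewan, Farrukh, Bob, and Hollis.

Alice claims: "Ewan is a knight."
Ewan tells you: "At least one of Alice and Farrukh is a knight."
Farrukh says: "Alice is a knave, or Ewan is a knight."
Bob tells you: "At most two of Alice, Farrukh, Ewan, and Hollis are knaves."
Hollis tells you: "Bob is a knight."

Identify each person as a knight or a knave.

Consider Alice. Suppose Alice is a knave.
Then no assignment of the remaining roles makes every statement match its speaker's type — contradiction.
So Alice is a knight.
With that fixed, Ewan's statement is true, so Ewan is a knight.
With that fixed, Farrukh's statement is true, so Farrukh is a knight.
With that fixed, Bob's statement is true, so Bob is a knight.
With that fixed, Hollis's statement is true, so Hollis is a knight.

Alice: knight, Ewan: knight, Farrukh: knight, Bob: knight, Hollis: knight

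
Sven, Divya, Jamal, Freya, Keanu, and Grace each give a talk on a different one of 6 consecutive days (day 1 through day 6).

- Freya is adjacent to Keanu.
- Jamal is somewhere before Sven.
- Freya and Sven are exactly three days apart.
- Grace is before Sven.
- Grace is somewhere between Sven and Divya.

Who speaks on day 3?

With clues 1–4, Divya is ruled out for day 3.
With clues 1–5, Grace, Jamal, Keanu, and Sven are ruled out for day 3.
So day 3 is Freya.

Freya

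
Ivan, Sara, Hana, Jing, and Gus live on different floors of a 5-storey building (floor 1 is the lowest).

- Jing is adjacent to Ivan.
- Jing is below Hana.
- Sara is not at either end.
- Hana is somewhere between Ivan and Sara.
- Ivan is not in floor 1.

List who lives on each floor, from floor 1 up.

Jing, Ivan, Hana, Sara, Gus

From clues 1–2: Hana is in {3,4,5}.
From clues 1–3: Sara is in {2,3,4}.
From clues 1–4: Hana → floor 3, Sara → floor 4, Gus → floor 5.
From clues 1–5: Jing → floor 1, Ivan → floor 2.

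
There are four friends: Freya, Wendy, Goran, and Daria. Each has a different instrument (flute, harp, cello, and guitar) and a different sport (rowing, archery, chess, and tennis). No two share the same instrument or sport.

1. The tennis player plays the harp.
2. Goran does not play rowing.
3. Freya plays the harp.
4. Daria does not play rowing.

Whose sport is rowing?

With clues 1–2, Goran is impossible for the one with sport rowing.
With clues 1–3, Freya is impossible for the one with sport rowing.
With clues 1–4, Daria is impossible for the one with sport rowing.
That leaves Wendy.

Wendy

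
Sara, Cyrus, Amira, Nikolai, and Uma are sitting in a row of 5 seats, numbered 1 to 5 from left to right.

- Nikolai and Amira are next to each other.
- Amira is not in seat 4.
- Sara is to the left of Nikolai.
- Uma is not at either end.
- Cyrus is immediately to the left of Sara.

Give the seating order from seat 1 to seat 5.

Cyrus, Sara, Uma, Nikolai, Amira

From clues 1–2: Amira is in {1,2,3,5}.
From clues 1–3: Sara is in {1,2,3}.
From clues 1–5: Cyrus → seat 1, Sara → seat 2, Uma → seat 3, Nikolai → seat 4, Amira → seat 5.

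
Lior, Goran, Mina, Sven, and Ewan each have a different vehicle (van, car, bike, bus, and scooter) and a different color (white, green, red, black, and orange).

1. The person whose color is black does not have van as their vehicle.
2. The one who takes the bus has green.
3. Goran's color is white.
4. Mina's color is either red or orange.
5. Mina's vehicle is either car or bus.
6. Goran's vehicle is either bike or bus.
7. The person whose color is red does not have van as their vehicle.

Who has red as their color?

Mina

With clues 1–3, Goran is impossible for the one with color red.
With clues 1–7, Ewan, Lior, and Sven are impossible for the one with color red.
That leaves Mina.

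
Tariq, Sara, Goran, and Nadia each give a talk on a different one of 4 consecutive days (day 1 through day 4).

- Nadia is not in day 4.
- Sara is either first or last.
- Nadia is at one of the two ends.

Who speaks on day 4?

With clue 1, Nadia is ruled out for day 4.
With clues 1–3, Goran and Tariq are ruled out for day 4.
So day 4 is Sara.

Sara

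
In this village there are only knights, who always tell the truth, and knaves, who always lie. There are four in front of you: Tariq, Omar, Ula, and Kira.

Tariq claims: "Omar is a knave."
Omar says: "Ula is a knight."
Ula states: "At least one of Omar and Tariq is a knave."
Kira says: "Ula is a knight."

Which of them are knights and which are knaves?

Tariq: knave, Omar: knight, Ula: knight, Kira: knight

Consider Tariq. Suppose Tariq is a knight.
Then no assignment of the remaining roles makes every statement match its speaker's type — contradiction.
So Tariq is a knave.
With that fixed, Ula's statement is true, so Ula is a knight.
With that fixed, Kira's statement is true, so Kira is a knight.
With that fixed, Omar's statement is true, so Omar is a knight.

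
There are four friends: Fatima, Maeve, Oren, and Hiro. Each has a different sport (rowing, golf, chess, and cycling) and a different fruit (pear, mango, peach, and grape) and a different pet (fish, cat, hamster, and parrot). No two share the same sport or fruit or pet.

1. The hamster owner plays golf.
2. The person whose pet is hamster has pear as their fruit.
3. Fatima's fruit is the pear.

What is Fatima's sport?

golf

With clues 1–3, chess, cycling, and rowing are impossible for Fatima's sport.
That leaves golf.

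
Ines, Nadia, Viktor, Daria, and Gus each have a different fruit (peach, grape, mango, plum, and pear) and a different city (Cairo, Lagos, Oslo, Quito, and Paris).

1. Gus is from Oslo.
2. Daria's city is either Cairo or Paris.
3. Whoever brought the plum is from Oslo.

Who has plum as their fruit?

Gus

With clues 1–3, Daria, Ines, Nadia, and Viktor are impossible for the one with fruit plum.
That leaves Gus.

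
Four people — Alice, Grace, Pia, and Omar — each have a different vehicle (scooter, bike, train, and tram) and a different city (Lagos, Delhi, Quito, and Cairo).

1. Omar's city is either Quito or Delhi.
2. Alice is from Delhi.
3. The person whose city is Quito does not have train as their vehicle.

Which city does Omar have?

Clue 1 rules out Cairo and Lagos for Omar's city.
With clues 1–2, Delhi is impossible for Omar's city.
That leaves Quito.

Quito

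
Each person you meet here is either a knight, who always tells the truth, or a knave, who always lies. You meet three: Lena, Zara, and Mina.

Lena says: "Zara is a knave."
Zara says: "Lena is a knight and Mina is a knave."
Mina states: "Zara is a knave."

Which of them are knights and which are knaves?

Consider Lena. Suppose Lena is a knave.
Then no assignment of the remaining roles makes every statement match its speaker's type — contradiction.
So Lena is a knight.
Consider Zara. Suppose Zara is a knight.
Then Lena's statement comes out false, contradicting Lena being a knight.
So Zara is a knave.
With that fixed, Mina's statement is true, so Mina is a knight.

Lena: knight, Zara: knave, Mina: knight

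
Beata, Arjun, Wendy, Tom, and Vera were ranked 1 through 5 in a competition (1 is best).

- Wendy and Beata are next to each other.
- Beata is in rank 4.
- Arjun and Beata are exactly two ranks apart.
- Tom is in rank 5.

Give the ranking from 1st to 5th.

From clues 1–2: Beata → rank 4.
From clues 1–3: Arjun → rank 2.
From clues 1–4: Vera → rank 1, Wendy → rank 3, Tom → rank 5.

Vera, Arjun, Wendy, Beata, Tom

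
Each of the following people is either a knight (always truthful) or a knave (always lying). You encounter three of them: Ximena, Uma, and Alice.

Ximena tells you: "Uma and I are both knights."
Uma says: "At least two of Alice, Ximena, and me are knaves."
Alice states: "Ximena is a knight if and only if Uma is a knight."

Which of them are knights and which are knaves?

Ximena: knave, Uma: knight, Alice: knave

Consider Ximena. Suppose Ximena is a knight.
Then no assignment of the remaining roles makes every statement match its speaker's type — contradiction.
So Ximena is a knave.
Consider Uma. Suppose Uma is a knave.
Then Uma's own statement would have to be false, but it can't be — contradiction.
So Uma is a knight.
With that fixed, Alice's statement is false, so Alice is a knave.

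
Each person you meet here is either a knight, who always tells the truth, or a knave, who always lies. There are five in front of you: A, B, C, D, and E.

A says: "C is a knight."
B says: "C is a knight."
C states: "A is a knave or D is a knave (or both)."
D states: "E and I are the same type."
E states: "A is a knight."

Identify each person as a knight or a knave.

Consider A. Suppose A is a knave.
Then no assignment of the remaining roles makes every statement match its speaker's type — contradiction.
So A is a knight.
With that fixed, E's statement is true, so E is a knight.
Consider B. Suppose B is a knave.
Then no assignment of the remaining roles makes every statement match its speaker's type — contradiction.
So B is a knight.
Consider C. Suppose C is a knave.
Then A's statement comes out false, contradicting A being a knight.
So C is a knight.
Consider D. Suppose D is a knight.
Then C's statement comes out false, contradicting C being a knight.
So D is a knave.

A: knight, B: knight, C: knight, D: knave, E: knight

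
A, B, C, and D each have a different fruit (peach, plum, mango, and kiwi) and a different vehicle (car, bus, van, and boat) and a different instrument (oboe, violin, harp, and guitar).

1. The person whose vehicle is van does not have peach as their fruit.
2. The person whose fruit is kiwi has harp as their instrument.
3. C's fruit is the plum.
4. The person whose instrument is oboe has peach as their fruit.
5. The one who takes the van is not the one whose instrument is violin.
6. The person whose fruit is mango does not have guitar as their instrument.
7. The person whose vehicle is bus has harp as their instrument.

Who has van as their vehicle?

C

With clues 1–7, A, B, and D are impossible for the one with vehicle van.
That leaves C.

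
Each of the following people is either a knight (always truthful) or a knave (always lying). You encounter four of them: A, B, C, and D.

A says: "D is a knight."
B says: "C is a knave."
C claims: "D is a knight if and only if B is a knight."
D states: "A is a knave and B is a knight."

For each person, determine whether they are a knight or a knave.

A: knave, B: knave, C: knight, D: knave

Consider A. Suppose A is a knight.
Then no assignment of the remaining roles makes every statement match its speaker's type — contradiction.
So A is a knave.
Consider B. Suppose B is a knight.
Then no assignment of the remaining roles makes every statement match its speaker's type — contradiction.
So B is a knave.
With that fixed, D's statement is false, so D is a knave.
With that fixed, C's statement is true, so C is a knight.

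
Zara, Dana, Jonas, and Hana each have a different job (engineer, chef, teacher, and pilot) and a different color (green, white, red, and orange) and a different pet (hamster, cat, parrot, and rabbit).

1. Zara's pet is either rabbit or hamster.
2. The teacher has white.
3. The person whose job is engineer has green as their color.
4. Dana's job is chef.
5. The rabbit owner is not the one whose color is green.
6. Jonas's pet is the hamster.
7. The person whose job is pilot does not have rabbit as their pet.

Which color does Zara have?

white

With clues 1–6, green is impossible for Zara's color.
With clues 1–7, orange and red are impossible for Zara's color.
That leaves white.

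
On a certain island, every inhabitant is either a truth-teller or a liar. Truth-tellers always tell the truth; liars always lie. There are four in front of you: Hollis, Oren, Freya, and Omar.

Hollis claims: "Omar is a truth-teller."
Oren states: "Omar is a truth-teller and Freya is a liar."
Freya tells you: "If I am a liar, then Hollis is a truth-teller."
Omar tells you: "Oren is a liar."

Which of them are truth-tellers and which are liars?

Hollis: truth-teller, Oren: liar, Freya: truth-teller, Omar: truth-teller

Consider Hollis. Suppose Hollis is a liar.
Then no assignment of the remaining roles makes every statement match its speaker's type — contradiction.
So Hollis is a truth-teller.
With that fixed, Freya's statement is true, so Freya is a truth-teller.
With that fixed, Oren's statement is false, so Oren is a liar.
With that fixed, Omar's statement is true, so Omar is a truth-teller.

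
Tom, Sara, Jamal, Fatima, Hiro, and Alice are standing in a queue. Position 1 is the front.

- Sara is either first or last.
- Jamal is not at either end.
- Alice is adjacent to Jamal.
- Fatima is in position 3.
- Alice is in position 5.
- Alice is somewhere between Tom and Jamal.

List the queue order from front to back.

Sara, Hiro, Fatima, Jamal, Alice, Tom

From clue 1: Sara is in {1,6}.
From clues 1–4: Fatima → position 3.
From clues 1–5: Jamal → position 4, Alice → position 5.
From clues 1–6: Sara → position 1, Hiro → position 2, Tom → position 6.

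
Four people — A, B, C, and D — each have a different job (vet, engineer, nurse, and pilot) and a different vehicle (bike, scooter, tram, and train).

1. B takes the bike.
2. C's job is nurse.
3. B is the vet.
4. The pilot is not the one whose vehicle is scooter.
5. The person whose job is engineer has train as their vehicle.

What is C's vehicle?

scooter

Clue 1 rules out bike for C's vehicle.
With clues 1–5, train and tram are impossible for C's vehicle.
That leaves scooter.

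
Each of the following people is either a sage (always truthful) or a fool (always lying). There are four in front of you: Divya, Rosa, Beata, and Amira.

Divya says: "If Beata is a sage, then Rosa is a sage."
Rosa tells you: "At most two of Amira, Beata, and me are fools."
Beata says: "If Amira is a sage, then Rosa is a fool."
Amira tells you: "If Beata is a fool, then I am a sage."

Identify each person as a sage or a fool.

Consider Divya. Suppose Divya is a fool.
Then no assignment of the remaining roles makes every statement match its speaker's type — contradiction.
So Divya is a sage.
Consider Rosa. Suppose Rosa is a fool.
Then no assignment of the remaining roles makes every statement match its speaker's type — contradiction.
So Rosa is a sage.
Consider Beata. Suppose Beata is a sage.
Then no assignment of the remaining roles makes every statement match its speaker's type — contradiction.
So Beata is a fool.
Consider Amira. Suppose Amira is a fool.
Then Beata's statement comes out true, contradicting Beata being a fool.
So Amira is a sage.

Divya: sage, Rosa: sage, Beata: fool, Amira: sage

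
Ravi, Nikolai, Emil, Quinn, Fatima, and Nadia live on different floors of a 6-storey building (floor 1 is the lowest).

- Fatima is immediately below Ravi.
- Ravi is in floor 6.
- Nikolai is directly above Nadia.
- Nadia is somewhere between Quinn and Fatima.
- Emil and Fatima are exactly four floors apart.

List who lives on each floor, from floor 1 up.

Emil, Quinn, Nadia, Nikolai, Fatima, Ravi

From clue 1: Ravi is in {2,3,4,5,6}.
From clues 1–2: Fatima → floor 5, Ravi → floor 6.
From clues 1–3: Nikolai is in {2,3,4}.
From clues 1–4: Nikolai is in {3,4}.
From clues 1–5: Emil → floor 1, Quinn → floor 2, Nadia → floor 3, Nikolai → floor 4.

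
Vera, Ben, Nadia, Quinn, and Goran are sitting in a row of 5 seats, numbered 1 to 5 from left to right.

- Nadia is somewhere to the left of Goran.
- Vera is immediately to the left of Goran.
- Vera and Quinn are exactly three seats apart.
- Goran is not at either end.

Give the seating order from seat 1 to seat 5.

From clue 1: Nadia is in {1,2,3,4}.
From clues 1–2: Vera is in {2,3,4}.
From clues 1–3: Vera is in {2,4}.
From clues 1–4: Nadia → seat 1, Vera → seat 2, Goran → seat 3, Ben → seat 4, Quinn → seat 5.

Nadia, Vera, Goran, Ben, Quinn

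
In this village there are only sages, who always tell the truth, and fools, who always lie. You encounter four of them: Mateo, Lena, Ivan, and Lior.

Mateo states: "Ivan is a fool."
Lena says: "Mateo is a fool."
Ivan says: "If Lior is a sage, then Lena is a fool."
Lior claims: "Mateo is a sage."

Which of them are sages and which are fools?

Mateo: fool, Lena: sage, Ivan: sage, Lior: fool

Consider Mateo. Suppose Mateo is a sage.
Then no assignment of the remaining roles makes every statement match its speaker's type — contradiction.
So Mateo is a fool.
With that fixed, Lena's statement is true, so Lena is a sage.
With that fixed, Lior's statement is false, so Lior is a fool.
With that fixed, Ivan's statement is true, so Ivan is a sage.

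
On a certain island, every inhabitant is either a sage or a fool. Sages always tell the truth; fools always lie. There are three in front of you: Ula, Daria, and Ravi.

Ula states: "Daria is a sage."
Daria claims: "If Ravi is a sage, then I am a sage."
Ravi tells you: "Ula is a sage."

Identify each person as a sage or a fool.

Consider Ula. Suppose Ula is a fool.
Then no assignment of the remaining roles makes every statement match its speaker's type — contradiction.
So Ula is a sage.
With that fixed, Ravi's statement is true, so Ravi is a sage.
Consider Daria. Suppose Daria is a fool.
Then Ula's statement comes out false, contradicting Ula being a sage.
So Daria is a sage.

Ula: sage, Daria: sage, Ravi: sage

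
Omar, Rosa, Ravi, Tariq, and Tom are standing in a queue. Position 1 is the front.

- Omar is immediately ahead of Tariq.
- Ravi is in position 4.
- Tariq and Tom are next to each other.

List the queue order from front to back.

Omar, Tariq, Tom, Ravi, Rosa

From clue 1: Omar is in {1,2,3,4}.
From clues 1–2: Ravi → position 4.
From clues 1–3: Omar → position 1, Tariq → position 2, Tom → position 3, Rosa → position 5.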